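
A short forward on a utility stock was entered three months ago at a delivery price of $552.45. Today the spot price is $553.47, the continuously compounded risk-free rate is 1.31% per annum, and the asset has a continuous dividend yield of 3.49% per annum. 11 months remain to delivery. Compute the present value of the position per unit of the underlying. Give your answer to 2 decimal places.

$9.81

Current fair forward for the remaining 11 months: F = S·e^((r − q)·T), (r − q) = 0.0131 − 0.0349 = -0.0218
F = 553.47 · e^(-0.0218 × 11/12) = 553.47 × 0.980215 = 542.5196
Value of long forward = (F − K)·e^(−rT) = (542.5196 − 552.45) · e^(−0.0131·11/12)
= -9.9304 × 0.988063 = -9.81
Short position value = −(long value) = $9.81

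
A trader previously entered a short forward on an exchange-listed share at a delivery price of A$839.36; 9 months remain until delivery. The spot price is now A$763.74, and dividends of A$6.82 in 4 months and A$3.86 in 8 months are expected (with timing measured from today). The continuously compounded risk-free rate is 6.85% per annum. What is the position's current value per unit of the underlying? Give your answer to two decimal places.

PV(remaining dividends) I = 6.82·e^(−0.0685·4/12) + 3.86·e^(−0.0685·8/12) = 10.3537
Current forward F = (S − I)·e^(rT) = (763.74 − 10.3537)·e^(0.0685·9/12) = 753.3863 × 1.052718 = 793.1033
Value (long) = (F − K)·e^(−rT) = (793.1033 − 839.36) × 0.949922 = -43.9403
Short position value = −(long value) = A$43.94

A$43.94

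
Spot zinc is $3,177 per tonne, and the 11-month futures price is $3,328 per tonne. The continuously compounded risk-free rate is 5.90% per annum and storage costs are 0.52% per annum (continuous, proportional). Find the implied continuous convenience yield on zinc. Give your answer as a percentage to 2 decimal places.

F = S·e^((r+u−y)T) ⇒ (r+u−y) = ln(F/S)/T
ln(3328/3177) = 0.046434; /T ⇒ 0.050655
y = r + u − ln(F/S)/T = 0.0590 + 0.0052 − 0.050655 = 0.013545
y = 1.35%

1.35%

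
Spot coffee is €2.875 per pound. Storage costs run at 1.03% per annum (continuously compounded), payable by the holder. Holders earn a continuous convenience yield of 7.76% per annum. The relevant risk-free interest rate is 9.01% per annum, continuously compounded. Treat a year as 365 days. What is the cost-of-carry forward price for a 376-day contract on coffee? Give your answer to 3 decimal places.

Net carry = r + u − y = 0.0901 + 0.0103 − 0.0776 = 0.0228
F = S·e^((r+u−y)T) = 2.875 · e^(0.0228 × 376/365) = 2.875 · e^0.023487
= 2.875 × 1.023765 = €2.943 per pound

€2.943 per pound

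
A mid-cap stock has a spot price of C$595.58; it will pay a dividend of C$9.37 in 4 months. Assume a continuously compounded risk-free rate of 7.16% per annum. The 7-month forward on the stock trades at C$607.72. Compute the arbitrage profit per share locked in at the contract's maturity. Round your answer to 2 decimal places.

C$3.72 per share

PV(dividends) I = 9.37·e^(−0.0716·4/12) = 9.1490
Fair forward F* = (S − I)·e^(rT) = (595.58 − 9.1490)·e^0.041767 = 586.4310 × 1.042652 = 611.4435
Market C$607.72 < fair 611.4435: forward underpriced → reverse cash-and-carry (short the stock, invest proceeds at r, pay the dividends, go long the forward).
Profit at T = |F_mkt − F*| = |607.72 − 611.4435| = C$3.72 per share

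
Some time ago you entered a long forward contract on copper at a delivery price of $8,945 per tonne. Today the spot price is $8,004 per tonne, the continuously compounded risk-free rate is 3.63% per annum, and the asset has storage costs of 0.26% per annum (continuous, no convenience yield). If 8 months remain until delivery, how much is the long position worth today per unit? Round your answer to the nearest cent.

-$713.24 per tonne

Current fair forward for the remaining 8 months: F = S·e^((r + u)·T), (r + u) = 0.0363 + 0.0026 = 0.0389
F = 8004 · e^(0.0389 × 8/12) = 8004 × 1.02627253 = 8214.2853
Value of long forward = (F − K)·e^(−rT) = (8214.2853 − 8945) · e^(−0.0363·8/12)
= -730.7147 × 0.97609047 = -713.24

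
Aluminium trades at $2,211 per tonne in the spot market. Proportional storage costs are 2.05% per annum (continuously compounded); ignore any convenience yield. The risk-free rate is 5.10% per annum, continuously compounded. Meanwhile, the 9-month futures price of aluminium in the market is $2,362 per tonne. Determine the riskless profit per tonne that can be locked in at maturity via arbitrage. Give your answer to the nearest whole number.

Fair futures: F* = S·e^(carry·T), with carry = (r + u) = 0.0510 + 0.0205 = 0.0715
F* = 2211 · e^(0.0715 × 9/12) = 2211 · e^0.053625 = 2211 × 1.055089 = $2332.8018
Market $2362 > fair $2332.8018: forward overpriced → cash-and-carry (buy spot, short the forward).
At maturity, profit = |F_mkt − F*| = |2362 − 2332.8018| = $29 per tonne

$29 per tonne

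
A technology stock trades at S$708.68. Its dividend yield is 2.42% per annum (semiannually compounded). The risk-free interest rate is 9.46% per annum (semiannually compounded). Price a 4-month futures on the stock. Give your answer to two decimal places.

F = S · (1+r/2)^(2T) / (1+q/2)^(2T)
= 708.68 × 1.031290 / 1.008050 = 708.68 × 1.023054
F = S$725.02

S$725.02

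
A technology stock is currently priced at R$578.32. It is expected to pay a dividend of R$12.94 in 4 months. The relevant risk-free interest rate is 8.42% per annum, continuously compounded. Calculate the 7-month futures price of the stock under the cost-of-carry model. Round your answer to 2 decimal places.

PV(dividends) I = 12.94·e^(−0.0842·4/12)
I = 12.5819
F = (S − I)·e^(rT) = (578.32 − 12.5819) · e^(0.0842·7/12)
= 565.7381 · e^0.049117 = 565.7381 × 1.050343 = R$594.22

R$594.22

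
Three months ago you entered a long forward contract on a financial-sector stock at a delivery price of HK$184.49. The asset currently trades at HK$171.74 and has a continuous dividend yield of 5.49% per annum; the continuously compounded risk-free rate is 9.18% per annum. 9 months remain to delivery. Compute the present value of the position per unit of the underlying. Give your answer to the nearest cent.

Current fair forward for the remaining 9 months: F = S·e^((r − q)·T), (r − q) = 0.0918 − 0.0549 = 0.0369
F = 171.74 · e^(0.0369 × 9/12) = 171.74 × 1.028062 = 176.5594
Value of long forward = (F − K)·e^(−rT) = (176.5594 − 184.49) · e^(−0.0918·9/12)
= -7.9306 × 0.933467 = -7.40

-HK$7.40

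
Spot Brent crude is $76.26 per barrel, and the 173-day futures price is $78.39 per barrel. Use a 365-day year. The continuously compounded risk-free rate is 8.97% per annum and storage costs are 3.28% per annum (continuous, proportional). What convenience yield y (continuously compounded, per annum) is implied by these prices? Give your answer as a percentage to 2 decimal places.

6.44%

F = S·e^((r+u−y)T) ⇒ (r+u−y) = ln(F/S)/T
ln(78.39/76.26) = 0.027548; /T ⇒ 0.058122
y = r + u − ln(F/S)/T = 0.0897 + 0.0328 − 0.058122 = 0.064378
y = 6.44%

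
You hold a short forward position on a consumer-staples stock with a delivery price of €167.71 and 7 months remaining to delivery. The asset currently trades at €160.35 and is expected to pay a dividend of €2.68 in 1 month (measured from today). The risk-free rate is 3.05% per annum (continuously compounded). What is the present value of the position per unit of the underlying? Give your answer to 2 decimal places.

€7.08

PV(remaining dividends) I = 2.68·e^(−0.0305·1/12) = 2.6732
Current forward F = (S − I)·e^(rT) = (160.35 − 2.6732)·e^(0.0305·7/12) = 157.6768 × 1.017951 = 160.5073
Value (long) = (F − K)·e^(−rT) = (160.5073 − 167.71) × 0.982366 = -7.0757
Short position value = −(long value) = €7.08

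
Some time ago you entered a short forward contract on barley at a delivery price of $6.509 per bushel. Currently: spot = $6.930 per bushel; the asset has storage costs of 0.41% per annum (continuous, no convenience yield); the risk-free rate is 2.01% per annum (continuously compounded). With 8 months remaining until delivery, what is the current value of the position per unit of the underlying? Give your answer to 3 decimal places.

-$0.527 per bushel

Current fair forward for the remaining 8 months: F = S·e^((r + u)·T), (r + u) = 0.0201 + 0.0041 = 0.0242
F = 6.930 · e^(0.0242 × 8/12) = 6.930 × 1.016264 = 7.0427
Value of long forward = (F − K)·e^(−rT) = (7.0427 − 6.509) · e^(−0.0201·8/12)
= 0.5337 × 0.986689 = 0.527
Short position value = −(long value) = -$0.527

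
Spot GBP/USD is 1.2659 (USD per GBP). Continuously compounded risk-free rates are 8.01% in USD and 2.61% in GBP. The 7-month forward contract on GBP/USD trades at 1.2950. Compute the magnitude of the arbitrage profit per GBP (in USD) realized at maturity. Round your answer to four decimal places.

Fair forward: F* = S·e^(carry·T), with carry = (r_USD − r_GBP) = 0.0801 − 0.0261 = 0.0540
F* = 1.2659 · e^(0.0540 × 7/12) = 1.2659 · e^0.031500 = 1.2659 × 1.032001 = 1.3064
Market 1.2950 < fair 1.3064: forward underpriced → reverse cash-and-carry (short spot, go long the forward).
At maturity, profit = |F_mkt − F*| = |1.2950 − 1.3064| = 0.0114 per GBP (in USD)

0.0114 per GBP (in USD)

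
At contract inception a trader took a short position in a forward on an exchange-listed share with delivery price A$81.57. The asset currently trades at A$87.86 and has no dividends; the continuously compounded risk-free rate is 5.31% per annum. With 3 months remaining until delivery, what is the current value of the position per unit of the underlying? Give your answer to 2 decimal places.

Current fair forward for the remaining 3 months: F = S·e^(r·T), r = 0.0531
F = 87.86 · e^(0.0531 × 3/12) = 87.86 × 1.013364 = 89.0342
Value of long forward = (F − K)·e^(−rT) = (89.0342 − 81.57) · e^(−0.0531·3/12)
= 7.4642 × 0.986813 = 7.37
Short position value = −(long value) = -A$7.37

-A$7.37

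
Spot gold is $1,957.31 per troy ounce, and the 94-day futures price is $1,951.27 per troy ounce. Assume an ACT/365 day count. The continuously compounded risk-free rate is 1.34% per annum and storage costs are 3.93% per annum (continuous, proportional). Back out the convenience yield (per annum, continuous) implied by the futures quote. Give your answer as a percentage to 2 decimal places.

6.47%

F = S·e^((r+u−y)T) ⇒ (r+u−y) = ln(F/S)/T
ln(1951.27/1957.31) = -0.003091; /T ⇒ -0.012002
y = r + u − ln(F/S)/T = 0.0134 + 0.0393 + 0.012002 = 0.064702
y = 6.47%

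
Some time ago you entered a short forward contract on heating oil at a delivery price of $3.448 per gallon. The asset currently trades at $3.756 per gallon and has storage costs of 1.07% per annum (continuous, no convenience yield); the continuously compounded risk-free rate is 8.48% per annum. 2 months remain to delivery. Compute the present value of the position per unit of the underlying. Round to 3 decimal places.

-$0.363 per gallon

Current fair forward for the remaining 2 months: F = S·e^((r + u)·T), (r + u) = 0.0848 + 0.0107 = 0.0955
F = 3.756 · e^(0.0955 × 2/12) = 3.756 × 1.016044 = 3.8163
Value of long forward = (F − K)·e^(−rT) = (3.8163 − 3.448) · e^(−0.0848·2/12)
= 0.3683 × 0.985966 = 0.363
Short position value = −(long value) = -$0.363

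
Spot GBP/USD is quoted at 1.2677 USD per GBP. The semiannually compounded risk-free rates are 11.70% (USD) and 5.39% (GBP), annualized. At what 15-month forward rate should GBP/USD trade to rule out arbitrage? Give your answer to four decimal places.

1.3673

By covered interest parity, F = S · (1+r_USD/2)^(2T) / (1+r_GBP/2)^(2T)
= 1.2677 × 1.152729 / 1.068743 = 1.2677 × 1.078584
F = 1.3673 USD per GBP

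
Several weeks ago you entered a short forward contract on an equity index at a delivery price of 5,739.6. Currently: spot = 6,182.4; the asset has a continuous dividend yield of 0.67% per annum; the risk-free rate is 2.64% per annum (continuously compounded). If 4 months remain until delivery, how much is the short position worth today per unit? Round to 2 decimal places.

Current fair forward for the remaining 4 months: F = S·e^((r − q)·T), (r − q) = 0.0264 − 0.0067 = 0.0197
F = 6182.4 · e^(0.0197 × 4/12) = 6182.4 × 1.00658827 = 6223.1313
Value of long forward = (F − K)·e^(−rT) = (6223.1313 − 5739.6) · e^(−0.0264·4/12)
= 483.5313 × 0.99123861 = 479.29
Short position value = −(long value) = -479.29

-479.29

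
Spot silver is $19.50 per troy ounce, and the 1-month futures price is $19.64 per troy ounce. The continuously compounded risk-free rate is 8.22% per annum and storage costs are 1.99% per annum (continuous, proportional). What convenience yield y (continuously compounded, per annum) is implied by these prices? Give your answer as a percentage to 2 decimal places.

F = S·e^((r+u−y)T) ⇒ (r+u−y) = ln(F/S)/T
ln(19.64/19.50) = 0.007154; /T ⇒ 0.085848
y = r + u − ln(F/S)/T = 0.0822 + 0.0199 − 0.085848 = 0.016252
y = 1.63%

1.63%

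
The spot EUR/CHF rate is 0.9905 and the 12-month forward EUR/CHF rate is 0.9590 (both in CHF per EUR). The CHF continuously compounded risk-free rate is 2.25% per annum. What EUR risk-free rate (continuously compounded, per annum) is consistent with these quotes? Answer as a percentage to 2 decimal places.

5.48%

F = S·e^((r_CHF − r_EUR)T) ⇒ r_EUR = r_CHF − ln(F/S)/T
ln(0.9590/0.9905) = -0.032319; /(12/12) = -0.032319
r_EUR = 0.0225 + 0.032319 = 0.054819
r_EUR = 5.48%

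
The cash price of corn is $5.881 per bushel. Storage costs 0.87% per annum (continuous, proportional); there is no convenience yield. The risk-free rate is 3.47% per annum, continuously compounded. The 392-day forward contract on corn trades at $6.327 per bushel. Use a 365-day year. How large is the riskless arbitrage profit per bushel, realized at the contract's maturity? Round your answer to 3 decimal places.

$0.165 per bushel

Fair forward: F* = S·e^(carry·T), with carry = (r + u) = 0.0347 + 0.0087 = 0.0434
F* = 5.881 · e^(0.0434 × 392/365) = 5.881 · e^0.046610 = 5.881 × 1.047713 = $6.1616
Market $6.327 > fair $6.1616: forward overpriced → cash-and-carry (buy spot, short the forward).
At maturity, profit = |F_mkt − F*| = |6.327 − 6.1616| = $0.165 per bushel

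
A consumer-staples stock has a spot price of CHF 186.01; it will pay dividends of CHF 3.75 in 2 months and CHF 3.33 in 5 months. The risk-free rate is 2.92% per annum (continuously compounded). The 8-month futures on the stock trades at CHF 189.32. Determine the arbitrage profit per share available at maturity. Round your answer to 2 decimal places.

CHF 6.81 per share

PV(dividends) I = 3.75·e^(−0.0292·2/12) + 3.33·e^(−0.0292·5/12) = 7.0215
Fair futures F* = (S − I)·e^(rT) = (186.01 − 7.0215)·e^0.019467 = 178.9885 × 1.019658 = 182.5071
Market CHF 189.32 > fair 182.5071: forward overpriced → cash-and-carry (borrow at r, buy the stock and collect the dividends, short the forward).
Profit at T = |F_mkt − F*| = |189.32 − 182.5071| = CHF 6.81 per share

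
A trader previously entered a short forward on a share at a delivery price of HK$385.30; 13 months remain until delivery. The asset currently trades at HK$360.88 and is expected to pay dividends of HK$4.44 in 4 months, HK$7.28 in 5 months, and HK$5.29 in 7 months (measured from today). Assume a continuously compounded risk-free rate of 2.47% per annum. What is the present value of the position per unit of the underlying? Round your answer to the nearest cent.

HK$31.07

PV(remaining dividends) I = 4.44·e^(−0.0247·4/12) + 7.28·e^(−0.0247·5/12) + 5.29·e^(−0.0247·7/12) = 16.8234
Current forward F = (S − I)·e^(rT) = (360.88 − 16.8234)·e^(0.0247·13/12) = 344.0566 × 1.027120 = 353.3874
Value (long) = (F − K)·e^(−rT) = (353.3874 − 385.30) × 0.973596 = -31.0700
Short position value = −(long value) = HK$31.07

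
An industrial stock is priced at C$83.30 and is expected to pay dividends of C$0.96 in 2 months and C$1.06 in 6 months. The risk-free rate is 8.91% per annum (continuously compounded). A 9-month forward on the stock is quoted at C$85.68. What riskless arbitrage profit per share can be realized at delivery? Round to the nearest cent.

PV(dividends) I = 0.96·e^(−0.0891·2/12) + 1.06·e^(−0.0891·6/12) = 1.9597
Fair forward F* = (S − I)·e^(rT) = (83.30 − 1.9597)·e^0.066825 = 81.3403 × 1.069108 = 86.9616
Market C$85.68 < fair 86.9616: forward underpriced → reverse cash-and-carry (short the stock, invest proceeds at r, pay the dividends, go long the forward).
Profit at T = |F_mkt − F*| = |85.68 − 86.9616| = C$1.28 per share

C$1.28 per share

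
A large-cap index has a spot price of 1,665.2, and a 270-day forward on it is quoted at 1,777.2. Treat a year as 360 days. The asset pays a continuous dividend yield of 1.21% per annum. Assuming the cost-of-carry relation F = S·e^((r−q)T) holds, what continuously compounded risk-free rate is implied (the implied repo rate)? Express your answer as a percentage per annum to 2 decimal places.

From F = S·e^((r−q)T): (r − q) = ln(F/S)/T
ln(1777.2/1665.2) = ln(1.067259) = 0.065094
(r − q) = 0.065094 / (270/360) = 0.086792
r = ln(F/S)/T + q = 0.086792 + 0.0121 = 0.098892
r = 9.89%

9.89%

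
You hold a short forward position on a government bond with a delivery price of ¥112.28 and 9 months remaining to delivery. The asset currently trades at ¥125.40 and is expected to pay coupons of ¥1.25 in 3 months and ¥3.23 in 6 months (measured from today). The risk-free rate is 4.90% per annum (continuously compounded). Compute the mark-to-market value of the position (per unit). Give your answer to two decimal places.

PV(remaining coupons) I = 1.25·e^(−0.0490·3/12) + 3.23·e^(−0.0490·6/12) = 4.3866
Current forward F = (S − I)·e^(rT) = (125.40 − 4.3866)·e^(0.0490·9/12) = 121.0134 × 1.037434 = 125.5434
Value (long) = (F − K)·e^(−rT) = (125.5434 − 112.28) × 0.963917 = 12.7848
Short position value = −(long value) = -¥12.78

-¥12.78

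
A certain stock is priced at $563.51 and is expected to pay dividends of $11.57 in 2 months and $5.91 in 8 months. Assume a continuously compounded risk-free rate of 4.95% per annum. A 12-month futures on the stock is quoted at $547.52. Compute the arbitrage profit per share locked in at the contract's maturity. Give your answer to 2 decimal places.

$26.52 per share

PV(dividends) I = 11.57·e^(−0.0495·2/12) + 5.91·e^(−0.0495·8/12) = 17.1931
Fair futures F* = (S − I)·e^(rT) = (563.51 − 17.1931)·e^0.049500 = 546.3169 × 1.050746 = 574.0403
Market $547.52 < fair 574.0403: forward underpriced → reverse cash-and-carry (short the stock, invest proceeds at r, pay the dividends, go long the forward).
Profit at T = |F_mkt − F*| = |547.52 − 574.0403| = $26.52 per share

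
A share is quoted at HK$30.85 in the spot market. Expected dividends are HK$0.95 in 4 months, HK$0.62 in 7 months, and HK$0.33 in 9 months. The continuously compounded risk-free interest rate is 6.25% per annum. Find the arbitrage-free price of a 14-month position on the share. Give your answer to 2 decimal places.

HK$31.20

PV(dividends) I = 0.95·e^(−0.0625·4/12) + 0.62·e^(−0.0625·7/12) + 0.33·e^(−0.0625·9/12)
I = 0.9304 + 0.5978 + 0.3149 = 1.8431
F = (S − I)·e^(rT) = (30.85 − 1.8431) · e^(0.0625·14/12)
= 29.0069 · e^0.072917 = 29.0069 × 1.075641 = HK$31.20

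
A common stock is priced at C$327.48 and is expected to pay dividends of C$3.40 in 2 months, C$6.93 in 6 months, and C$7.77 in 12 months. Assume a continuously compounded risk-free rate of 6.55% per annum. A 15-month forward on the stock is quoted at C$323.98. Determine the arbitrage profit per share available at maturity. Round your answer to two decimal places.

C$12.61 per share

PV(dividends) I = 3.40·e^(−0.0655·2/12) + 6.93·e^(−0.0655·6/12) + 7.77·e^(−0.0655·12/12) = 17.3472
Fair forward F* = (S − I)·e^(rT) = (327.48 − 17.3472)·e^0.081875 = 310.1328 × 1.085320 = 336.5933
Market C$323.98 < fair 336.5933: forward underpriced → reverse cash-and-carry (short the stock, invest proceeds at r, pay the dividends, go long the forward).
Profit at T = |F_mkt − F*| = |323.98 − 336.5933| = C$12.61 per share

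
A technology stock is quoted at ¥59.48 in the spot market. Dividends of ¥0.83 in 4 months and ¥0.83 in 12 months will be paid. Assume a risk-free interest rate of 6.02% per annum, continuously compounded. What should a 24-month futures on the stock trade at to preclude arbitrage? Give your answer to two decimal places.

¥65.29

PV(dividends) I = 0.83·e^(−0.0602·4/12) + 0.83·e^(−0.0602·12/12)
I = 0.8135 + 0.7815 = 1.5950
F = (S − I)·e^(rT) = (59.48 − 1.5950) · e^(0.0602·24/12)
= 57.8850 · e^0.120400 = 57.8850 × 1.127948 = ¥65.29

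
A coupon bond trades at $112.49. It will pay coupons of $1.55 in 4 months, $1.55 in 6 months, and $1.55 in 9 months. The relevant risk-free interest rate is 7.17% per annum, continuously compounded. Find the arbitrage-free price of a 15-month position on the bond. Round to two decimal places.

$118.14

PV(coupons) I = 1.55·e^(−0.0717·4/12) + 1.55·e^(−0.0717·6/12) + 1.55·e^(−0.0717·9/12)
I = 1.5134 + 1.4954 + 1.4689 = 4.4777
F = (S − I)·e^(rT) = (112.49 − 4.4777) · e^(0.0717·15/12)
= 108.0123 · e^0.089625 = 108.0123 × 1.093764 = $118.14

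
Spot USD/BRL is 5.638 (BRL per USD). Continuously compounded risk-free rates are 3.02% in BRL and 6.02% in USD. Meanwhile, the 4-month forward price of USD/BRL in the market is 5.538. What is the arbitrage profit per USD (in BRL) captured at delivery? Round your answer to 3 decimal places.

Fair forward: F* = S·e^(carry·T), with carry = (r_BRL − r_USD) = 0.0302 − 0.0602 = -0.0300
F* = 5.638 · e^(-0.0300 × 4/12) = 5.638 · e^-0.010000 = 5.638 × 0.990050 = 5.5819
Market 5.538 < fair 5.5819: forward underpriced → reverse cash-and-carry (short spot, go long the forward).
At maturity, profit = |F_mkt − F*| = |5.538 − 5.5819| = 0.044 per USD (in BRL)

0.044 per USD (in BRL)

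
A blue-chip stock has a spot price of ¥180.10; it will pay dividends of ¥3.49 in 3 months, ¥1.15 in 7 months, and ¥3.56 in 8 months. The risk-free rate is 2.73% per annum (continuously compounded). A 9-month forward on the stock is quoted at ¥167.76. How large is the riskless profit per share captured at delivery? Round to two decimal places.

¥7.80 per share

PV(dividends) I = 3.49·e^(−0.0273·3/12) + 1.15·e^(−0.0273·7/12) + 3.56·e^(−0.0273·8/12) = 8.0939
Fair forward F* = (S − I)·e^(rT) = (180.10 − 8.0939)·e^0.020475 = 172.0061 × 1.020686 = 175.5642
Market ¥167.76 < fair 175.5642: forward underpriced → reverse cash-and-carry (short the stock, invest proceeds at r, pay the dividends, go long the forward).
Profit at T = |F_mkt − F*| = |167.76 − 175.5642| = ¥7.80 per share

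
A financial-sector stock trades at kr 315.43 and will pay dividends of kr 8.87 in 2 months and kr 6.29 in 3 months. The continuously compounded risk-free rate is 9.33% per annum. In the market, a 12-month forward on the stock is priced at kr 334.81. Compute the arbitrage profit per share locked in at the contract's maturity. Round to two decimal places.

kr 4.87 per share

PV(dividends) I = 8.87·e^(−0.0933·2/12) + 6.29·e^(−0.0933·3/12) = 14.8781
Fair forward F* = (S − I)·e^(rT) = (315.43 − 14.8781)·e^0.093300 = 300.5519 × 1.097791 = 329.9432
Market kr 334.81 > fair 329.9432: forward overpriced → cash-and-carry (borrow at r, buy the stock and collect the dividends, short the forward).
Profit at T = |F_mkt − F*| = |334.81 − 329.9432| = kr 4.87 per share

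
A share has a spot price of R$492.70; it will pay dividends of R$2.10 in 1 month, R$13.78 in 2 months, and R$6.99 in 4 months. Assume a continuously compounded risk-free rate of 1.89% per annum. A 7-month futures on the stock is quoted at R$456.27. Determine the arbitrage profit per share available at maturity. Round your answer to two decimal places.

R$18.86 per share

PV(dividends) I = 2.10·e^(−0.0189·1/12) + 13.78·e^(−0.0189·2/12) + 6.99·e^(−0.0189·4/12) = 22.7795
Fair futures F* = (S − I)·e^(rT) = (492.70 − 22.7795)·e^0.011025 = 469.9205 × 1.011086 = 475.1300
Market R$456.27 < fair 475.1300: forward underpriced → reverse cash-and-carry (short the stock, invest proceeds at r, pay the dividends, go long the forward).
Profit at T = |F_mkt − F*| = |456.27 − 475.1300| = R$18.86 per share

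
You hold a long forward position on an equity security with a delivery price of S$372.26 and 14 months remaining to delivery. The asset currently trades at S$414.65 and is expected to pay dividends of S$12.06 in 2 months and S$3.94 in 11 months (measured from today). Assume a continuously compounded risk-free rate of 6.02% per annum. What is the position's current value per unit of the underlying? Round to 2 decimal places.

S$51.97

PV(remaining dividends) I = 12.06·e^(−0.0602·2/12) + 3.94·e^(−0.0602·11/12) = 15.6681
Current forward F = (S − I)·e^(rT) = (414.65 − 15.6681)·e^(0.0602·14/12) = 398.9819 × 1.072758 = 428.0110
Value (long) = (F − K)·e^(−rT) = (428.0110 − 372.26) × 0.932176 = 51.9697
Value = S$51.97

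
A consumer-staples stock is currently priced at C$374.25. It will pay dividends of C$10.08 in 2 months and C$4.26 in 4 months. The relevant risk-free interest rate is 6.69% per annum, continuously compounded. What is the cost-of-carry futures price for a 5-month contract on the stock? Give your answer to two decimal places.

C$370.30

PV(dividends) I = 10.08·e^(−0.0669·2/12) + 4.26·e^(−0.0669·4/12)
I = 9.9682 + 4.1661 = 14.1343
F = (S − I)·e^(rT) = (374.25 − 14.1343) · e^(0.0669·5/12)
= 360.1157 · e^0.027875 = 360.1157 × 1.028267 = C$370.30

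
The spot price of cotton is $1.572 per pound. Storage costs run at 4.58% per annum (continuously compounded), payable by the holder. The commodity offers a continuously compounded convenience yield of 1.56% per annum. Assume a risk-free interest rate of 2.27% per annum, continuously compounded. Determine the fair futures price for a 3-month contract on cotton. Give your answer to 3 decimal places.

Net carry = r + u − y = 0.0227 + 0.0458 − 0.0156 = 0.0529
F = S·e^((r+u−y)T) = 1.572 · e^(0.0529 × 3/12) = 1.572 · e^0.013225
= 1.572 × 1.013313 = $1.593 per pound

$1.593 per pound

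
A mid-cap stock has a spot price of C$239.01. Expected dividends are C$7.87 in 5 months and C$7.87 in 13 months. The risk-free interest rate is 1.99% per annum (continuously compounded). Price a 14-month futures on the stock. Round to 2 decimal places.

C$228.75

PV(dividends) I = 7.87·e^(−0.0199·5/12) + 7.87·e^(−0.0199·13/12)
I = 7.8050 + 7.7022 = 15.5072
F = (S − I)·e^(rT) = (239.01 − 15.5072) · e^(0.0199·14/12)
= 223.5028 · e^0.023217 = 223.5028 × 1.023489 = C$228.75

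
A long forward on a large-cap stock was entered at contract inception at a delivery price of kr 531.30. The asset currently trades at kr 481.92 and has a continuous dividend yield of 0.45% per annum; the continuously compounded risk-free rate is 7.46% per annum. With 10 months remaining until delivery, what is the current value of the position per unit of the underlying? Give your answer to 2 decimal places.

-kr 19.16

Current fair forward for the remaining 10 months: F = S·e^((r − q)·T), (r − q) = 0.0746 − 0.0045 = 0.0701
F = 481.92 · e^(0.0701 × 10/12) = 481.92 × 1.060157 = 510.9109
Value of long forward = (F − K)·e^(−rT) = (510.9109 − 531.30) · e^(−0.0746·10/12)
= -20.3891 × 0.939726 = -19.16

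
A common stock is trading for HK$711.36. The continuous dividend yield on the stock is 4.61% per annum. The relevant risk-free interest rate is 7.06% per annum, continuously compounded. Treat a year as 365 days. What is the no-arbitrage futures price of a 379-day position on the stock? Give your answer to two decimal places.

HK$729.69

F = S·e^((r − q)T) = 711.36 · e^((0.0706 − 0.0461) × 379/365)
= 711.36 · e^0.025440 = 711.36 × 1.025766
F = HK$729.69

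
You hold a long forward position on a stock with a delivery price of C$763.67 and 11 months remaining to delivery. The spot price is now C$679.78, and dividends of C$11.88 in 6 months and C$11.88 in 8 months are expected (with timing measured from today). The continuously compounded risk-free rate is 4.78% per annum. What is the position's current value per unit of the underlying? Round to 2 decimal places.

PV(remaining dividends) I = 11.88·e^(−0.0478·6/12) + 11.88·e^(−0.0478·8/12) = 23.1068
Current forward F = (S − I)·e^(rT) = (679.78 − 23.1068)·e^(0.0478·11/12) = 656.6732 × 1.044791 = 686.0862
Value (long) = (F − K)·e^(−rT) = (686.0862 − 763.67) × 0.957129 = -74.2577
Value = -C$74.26

-C$74.26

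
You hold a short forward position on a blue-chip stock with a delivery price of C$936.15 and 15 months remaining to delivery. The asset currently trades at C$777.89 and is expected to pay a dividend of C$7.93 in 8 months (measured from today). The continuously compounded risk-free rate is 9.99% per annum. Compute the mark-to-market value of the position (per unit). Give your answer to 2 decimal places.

C$55.78

PV(remaining dividends) I = 7.93·e^(−0.0999·8/12) = 7.4191
Current forward F = (S − I)·e^(rT) = (777.89 − 7.4191)·e^(0.0999·15/12) = 770.4709 × 1.133007 = 872.9489
Value (long) = (F − K)·e^(−rT) = (872.9489 − 936.15) × 0.882607 = -55.7817
Short position value = −(long value) = C$55.78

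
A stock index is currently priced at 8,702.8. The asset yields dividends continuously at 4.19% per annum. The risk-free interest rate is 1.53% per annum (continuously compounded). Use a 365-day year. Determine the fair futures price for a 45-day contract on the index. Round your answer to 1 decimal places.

F = S·e^((r − q)T) = 8702.8 · e^((0.0153 − 0.0419) × 45/365)
= 8702.8 · e^-0.003279 = 8702.8 × 0.996726
F = 8,674.3

8,674.3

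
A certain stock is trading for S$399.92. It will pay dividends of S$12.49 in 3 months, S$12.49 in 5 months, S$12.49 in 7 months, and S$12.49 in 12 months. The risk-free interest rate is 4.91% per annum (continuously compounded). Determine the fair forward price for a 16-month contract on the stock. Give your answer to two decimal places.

PV(dividends) I = 12.49·e^(−0.0491·3/12) + 12.49·e^(−0.0491·5/12) + 12.49·e^(−0.0491·7/12) + 12.49·e^(−0.0491·12/12)
I = 12.3376 + 12.2371 + 12.1373 + 11.8916 = 48.6036
F = (S − I)·e^(rT) = (399.92 − 48.6036) · e^(0.0491·16/12)
= 351.3164 · e^0.065467 = 351.3164 × 1.067658 = S$375.09

S$375.09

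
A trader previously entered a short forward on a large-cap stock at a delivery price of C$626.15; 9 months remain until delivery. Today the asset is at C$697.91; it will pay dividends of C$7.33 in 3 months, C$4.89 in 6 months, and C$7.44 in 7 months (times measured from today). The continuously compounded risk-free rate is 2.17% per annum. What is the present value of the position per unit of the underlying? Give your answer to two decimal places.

PV(remaining dividends) I = 7.33·e^(−0.0217·3/12) + 4.89·e^(−0.0217·6/12) + 7.44·e^(−0.0217·7/12) = 19.4740
Current forward F = (S − I)·e^(rT) = (697.91 − 19.4740)·e^(0.0217·9/12) = 678.4360 × 1.016408 = 689.5678
Value (long) = (F − K)·e^(−rT) = (689.5678 − 626.15) × 0.983857 = 62.3940
Short position value = −(long value) = -C$62.39

-C$62.39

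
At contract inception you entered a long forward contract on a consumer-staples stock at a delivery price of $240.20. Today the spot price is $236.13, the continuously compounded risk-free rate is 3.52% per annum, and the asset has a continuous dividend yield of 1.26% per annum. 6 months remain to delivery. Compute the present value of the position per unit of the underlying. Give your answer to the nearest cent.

-$1.36

Current fair forward for the remaining 6 months: F = S·e^((r − q)·T), (r − q) = 0.0352 − 0.0126 = 0.0226
F = 236.13 · e^(0.0226 × 6/12) = 236.13 × 1.011364 = 238.8134
Value of long forward = (F − K)·e^(−rT) = (238.8134 − 240.20) · e^(−0.0352·6/12)
= -1.3866 × 0.982554 = -1.36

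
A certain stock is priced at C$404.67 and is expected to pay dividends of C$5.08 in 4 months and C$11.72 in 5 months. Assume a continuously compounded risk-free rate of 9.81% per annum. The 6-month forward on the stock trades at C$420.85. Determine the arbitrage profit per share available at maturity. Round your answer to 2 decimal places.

C$12.82 per share

PV(dividends) I = 5.08·e^(−0.0981·4/12) + 11.72·e^(−0.0981·5/12) = 16.1672
Fair forward F* = (S − I)·e^(rT) = (404.67 − 16.1672)·e^0.049050 = 388.5028 × 1.050273 = 408.0340
Market C$420.85 > fair 408.0340: forward overpriced → cash-and-carry (borrow at r, buy the stock and collect the dividends, short the forward).
Profit at T = |F_mkt − F*| = |420.85 − 408.0340| = C$12.82 per share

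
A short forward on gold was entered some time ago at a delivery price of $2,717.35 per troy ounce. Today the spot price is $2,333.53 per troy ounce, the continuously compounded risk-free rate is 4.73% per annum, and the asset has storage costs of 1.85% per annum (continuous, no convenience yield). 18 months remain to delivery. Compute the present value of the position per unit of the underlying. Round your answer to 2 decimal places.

$132.04 per troy ounce

Current fair forward for the remaining 18 months: F = S·e^((r + u)·T), (r + u) = 0.0473 + 0.0185 = 0.0658
F = 2333.53 · e^(0.0658 × 18/12) = 2333.53 × 1.10373513 = 2575.5990
Value of long forward = (F − K)·e^(−rT) = (2575.5990 − 2717.35) · e^(−0.0473·18/12)
= -141.7510 × 0.93150847 = -132.04
Short position value = −(long value) = $132.04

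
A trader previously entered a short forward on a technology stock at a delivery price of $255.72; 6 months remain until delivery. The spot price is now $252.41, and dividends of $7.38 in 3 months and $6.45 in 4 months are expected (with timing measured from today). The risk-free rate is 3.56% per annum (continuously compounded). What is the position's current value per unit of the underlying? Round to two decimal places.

$12.49

PV(remaining dividends) I = 7.38·e^(−0.0356·3/12) + 6.45·e^(−0.0356·4/12) = 13.6885
Current forward F = (S − I)·e^(rT) = (252.41 − 13.6885)·e^(0.0356·6/12) = 238.7215 × 1.017959 = 243.0087
Value (long) = (F − K)·e^(−rT) = (243.0087 − 255.72) × 0.982357 = -12.4870
Short position value = −(long value) = $12.49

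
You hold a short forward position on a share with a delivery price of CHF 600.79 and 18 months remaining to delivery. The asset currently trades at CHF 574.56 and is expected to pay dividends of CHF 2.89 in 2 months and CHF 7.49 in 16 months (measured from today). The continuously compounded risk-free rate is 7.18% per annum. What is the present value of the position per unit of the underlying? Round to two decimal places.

PV(remaining dividends) I = 2.89·e^(−0.0718·2/12) + 7.49·e^(−0.0718·16/12) = 9.6618
Current forward F = (S − I)·e^(rT) = (574.56 − 9.6618)·e^(0.0718·18/12) = 564.8982 × 1.113714 = 629.1350
Value (long) = (F − K)·e^(−rT) = (629.1350 − 600.79) × 0.897897 = 25.4509
Short position value = −(long value) = -CHF 25.45

-CHF 25.45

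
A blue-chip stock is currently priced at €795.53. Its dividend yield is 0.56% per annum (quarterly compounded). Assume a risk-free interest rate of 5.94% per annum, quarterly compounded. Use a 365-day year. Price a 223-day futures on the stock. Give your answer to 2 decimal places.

F = S · (1+r/4)^(4T) / (1+q/4)^(4T)
= 795.53 × 1.036681 / 1.003425 = 795.53 × 1.033142
F = €821.90

€821.90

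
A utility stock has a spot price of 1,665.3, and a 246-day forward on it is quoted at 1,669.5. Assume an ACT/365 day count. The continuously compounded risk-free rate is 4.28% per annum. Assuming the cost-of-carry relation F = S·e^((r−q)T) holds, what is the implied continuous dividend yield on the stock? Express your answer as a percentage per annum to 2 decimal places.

3.91%

From F = S·e^((r−q)T): (r − q) = ln(F/S)/T
ln(1669.5/1665.3) = ln(1.002522) = 0.002519
(r − q) = 0.002519 / (246/365) = 0.003738
q = r − ln(F/S)/T = 0.0428 − 0.003738 = 0.039062
q = 3.91%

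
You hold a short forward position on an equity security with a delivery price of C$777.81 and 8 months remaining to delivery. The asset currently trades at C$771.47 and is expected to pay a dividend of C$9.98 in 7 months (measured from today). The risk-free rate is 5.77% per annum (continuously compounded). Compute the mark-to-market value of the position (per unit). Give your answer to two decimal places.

-C$13.36

PV(remaining dividends) I = 9.98·e^(−0.0577·7/12) = 9.6497
Current forward F = (S − I)·e^(rT) = (771.47 − 9.6497)·e^(0.0577·8/12) = 761.8203 × 1.039216 = 791.6958
Value (long) = (F − K)·e^(−rT) = (791.6958 − 777.81) × 0.962264 = 13.3618
Short position value = −(long value) = -C$13.36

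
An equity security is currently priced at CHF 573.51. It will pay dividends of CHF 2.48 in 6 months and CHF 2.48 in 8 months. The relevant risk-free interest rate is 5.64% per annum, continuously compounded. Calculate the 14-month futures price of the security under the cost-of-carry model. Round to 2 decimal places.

PV(dividends) I = 2.48·e^(−0.0564·6/12) + 2.48·e^(−0.0564·8/12)
I = 2.4110 + 2.3885 = 4.7995
F = (S − I)·e^(rT) = (573.51 − 4.7995) · e^(0.0564·14/12)
= 568.7105 · e^0.065800 = 568.7105 × 1.068013 = CHF 607.39

CHF 607.39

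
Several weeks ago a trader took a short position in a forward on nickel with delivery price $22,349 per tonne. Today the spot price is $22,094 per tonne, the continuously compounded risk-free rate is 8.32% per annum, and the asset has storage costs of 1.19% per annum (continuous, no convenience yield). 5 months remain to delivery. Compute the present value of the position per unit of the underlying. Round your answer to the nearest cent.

Current fair forward for the remaining 5 months: F = S·e^((r + u)·T), (r + u) = 0.0832 + 0.0119 = 0.0951
F = 22094 · e^(0.0951 × 5/12) = 22094 × 1.04042054 = 22987.0514
Value of long forward = (F − K)·e^(−rT) = (22987.0514 − 22349) · e^(−0.0832·5/12)
= 638.0514 × 0.96592734 = 616.31
Short position value = −(long value) = -$616.31

-$616.31 per tonne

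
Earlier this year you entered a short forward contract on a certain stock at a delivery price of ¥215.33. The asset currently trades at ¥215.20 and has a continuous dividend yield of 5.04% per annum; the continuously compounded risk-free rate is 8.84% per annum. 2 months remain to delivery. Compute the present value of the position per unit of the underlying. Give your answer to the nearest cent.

-¥1.22

Current fair forward for the remaining 2 months: F = S·e^((r − q)·T), (r − q) = 0.0884 − 0.0504 = 0.0380
F = 215.20 · e^(0.0380 × 2/12) = 215.20 × 1.006353 = 216.5672
Value of long forward = (F − K)·e^(−rT) = (216.5672 − 215.33) · e^(−0.0884·2/12)
= 1.2372 × 0.985375 = 1.22
Short position value = −(long value) = -¥1.22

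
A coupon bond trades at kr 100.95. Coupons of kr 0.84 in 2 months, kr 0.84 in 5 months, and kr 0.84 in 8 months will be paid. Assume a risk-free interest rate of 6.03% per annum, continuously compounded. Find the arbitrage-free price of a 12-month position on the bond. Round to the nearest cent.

kr 104.61

PV(coupons) I = 0.84·e^(−0.0603·2/12) + 0.84·e^(−0.0603·5/12) + 0.84·e^(−0.0603·8/12)
I = 0.8316 + 0.8192 + 0.8069 = 2.4577
F = (S − I)·e^(rT) = (100.95 − 2.4577) · e^(0.0603·12/12)
= 98.4923 · e^0.060300 = 98.4923 × 1.062155 = kr 104.61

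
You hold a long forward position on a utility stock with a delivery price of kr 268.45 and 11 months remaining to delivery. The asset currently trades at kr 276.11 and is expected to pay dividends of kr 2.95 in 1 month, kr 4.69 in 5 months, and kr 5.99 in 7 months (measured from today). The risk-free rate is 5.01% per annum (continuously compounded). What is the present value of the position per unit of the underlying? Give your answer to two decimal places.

PV(remaining dividends) I = 2.95·e^(−0.0501·1/12) + 4.69·e^(−0.0501·5/12) + 5.99·e^(−0.0501·7/12) = 13.3483
Current forward F = (S − I)·e^(rT) = (276.11 − 13.3483)·e^(0.0501·11/12) = 262.7617 × 1.046996 = 275.1104
Value (long) = (F − K)·e^(−rT) = (275.1104 − 268.45) × 0.955114 = 6.3614
Value = kr 6.36

kr 6.36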